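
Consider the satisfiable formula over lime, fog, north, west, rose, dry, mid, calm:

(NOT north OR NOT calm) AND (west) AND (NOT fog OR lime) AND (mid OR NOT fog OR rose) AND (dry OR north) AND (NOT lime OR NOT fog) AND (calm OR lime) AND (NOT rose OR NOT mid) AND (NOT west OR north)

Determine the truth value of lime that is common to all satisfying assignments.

True

Suppose lime = false.
From the singleton clause (west), west = true.
From the singleton clause (NOT fog), fog = false.
From the singleton clause (calm), calm = true.
From the singleton clause (NOT north), north = false.
That conflicts with the unit clause (north).
So every satisfying assignment has lime = True.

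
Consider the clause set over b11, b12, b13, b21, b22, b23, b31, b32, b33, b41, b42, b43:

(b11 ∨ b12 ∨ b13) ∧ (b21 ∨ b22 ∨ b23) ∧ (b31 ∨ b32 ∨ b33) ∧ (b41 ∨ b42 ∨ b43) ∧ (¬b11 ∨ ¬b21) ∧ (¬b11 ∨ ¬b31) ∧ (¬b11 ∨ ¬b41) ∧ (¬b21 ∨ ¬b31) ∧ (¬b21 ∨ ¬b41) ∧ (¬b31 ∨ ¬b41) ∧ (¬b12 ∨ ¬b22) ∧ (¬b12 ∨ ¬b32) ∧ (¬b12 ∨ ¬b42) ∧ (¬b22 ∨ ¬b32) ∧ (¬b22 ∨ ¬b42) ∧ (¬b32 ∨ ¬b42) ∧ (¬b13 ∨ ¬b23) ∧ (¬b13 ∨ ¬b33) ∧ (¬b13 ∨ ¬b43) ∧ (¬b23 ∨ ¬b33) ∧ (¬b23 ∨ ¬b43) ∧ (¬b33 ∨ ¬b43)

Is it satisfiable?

No

Suppose b11 = False.
Suppose b12 = True.
Unit clause (¬b22) forces b22 = False.
Unit clause (¬b32) forces b32 = False.
Unit clause (¬b42) forces b42 = False.
Suppose b21 = True.
Unit clause (¬b31) forces b31 = False.
Unit clause (b33) forces b33 = True.
Unit clause (¬b41) forces b41 = False.
Unit clause (b43) forces b43 = True.
That conflicts with the unit clause (¬b43).
So b21 must be the other value — set b21 = False.
Unit clause (b23) forces b23 = True.
Unit clause (¬b13) forces b13 = False.
Unit clause (¬b33) forces b33 = False.
Unit clause (b31) forces b31 = True.
Unit clause (¬b41) forces b41 = False.
Unit clause (b43) forces b43 = True.
That conflicts with the unit clause (¬b43).
Neither b21 = True nor b21 = False works.
So b12 must be the other value — set b12 = False.
Unit clause (b13) forces b13 = True.
Unit clause (¬b23) forces b23 = False.
Unit clause (¬b33) forces b33 = False.
Unit clause (¬b43) forces b43 = False.
Suppose b21 = True.
Unit clause (¬b31) forces b31 = False.
Unit clause (b32) forces b32 = True.
Unit clause (¬b41) forces b41 = False.
Unit clause (b42) forces b42 = True.
That conflicts with the unit clause (¬b42).
So b21 must be the other value — set b21 = False.
Unit clause (b22) forces b22 = True.
Unit clause (¬b32) forces b32 = False.
Unit clause (b31) forces b31 = True.
Unit clause (¬b41) forces b41 = False.
Unit clause (b42) forces b42 = True.
That conflicts with the unit clause (¬b42).
Neither b21 = True nor b21 = False works.
Neither b12 = True nor b12 = False works.
So b11 must be the other value — set b11 = True.
Unit clause (¬b21) forces b21 = False.
Unit clause (¬b31) forces b31 = False.
Unit clause (¬b41) forces b41 = False.
Suppose b22 = True.
Unit clause (¬b12) forces b12 = False.
Unit clause (¬b32) forces b32 = False.
Unit clause (b33) forces b33 = True.
Unit clause (¬b42) forces b42 = False.
Unit clause (b43) forces b43 = True.
That conflicts with the unit clause (¬b43).
So b22 must be the other value — set b22 = False.
Unit clause (b23) forces b23 = True.
Unit clause (¬b13) forces b13 = False.
Unit clause (¬b33) forces b33 = False.
Unit clause (b32) forces b32 = True.
Unit clause (¬b12) forces b12 = False.
Unit clause (¬b42) forces b42 = False.
Unit clause (b43) forces b43 = True.
That conflicts with the unit clause (¬b43).
Neither b22 = True nor b22 = False works.
Neither b11 = True nor b11 = False works.
No assignment satisfies every clause.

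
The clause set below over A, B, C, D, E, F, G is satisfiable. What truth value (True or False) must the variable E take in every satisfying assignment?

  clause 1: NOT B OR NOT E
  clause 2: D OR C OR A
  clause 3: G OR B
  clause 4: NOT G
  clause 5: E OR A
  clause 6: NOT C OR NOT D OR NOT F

Suppose E = true.
The clause (NOT B) is unit, so B = false.
The clause (G) is unit, so G = true.
But (NOT G) is also a unit clause — contradiction.
So every satisfying assignment has E = False.

False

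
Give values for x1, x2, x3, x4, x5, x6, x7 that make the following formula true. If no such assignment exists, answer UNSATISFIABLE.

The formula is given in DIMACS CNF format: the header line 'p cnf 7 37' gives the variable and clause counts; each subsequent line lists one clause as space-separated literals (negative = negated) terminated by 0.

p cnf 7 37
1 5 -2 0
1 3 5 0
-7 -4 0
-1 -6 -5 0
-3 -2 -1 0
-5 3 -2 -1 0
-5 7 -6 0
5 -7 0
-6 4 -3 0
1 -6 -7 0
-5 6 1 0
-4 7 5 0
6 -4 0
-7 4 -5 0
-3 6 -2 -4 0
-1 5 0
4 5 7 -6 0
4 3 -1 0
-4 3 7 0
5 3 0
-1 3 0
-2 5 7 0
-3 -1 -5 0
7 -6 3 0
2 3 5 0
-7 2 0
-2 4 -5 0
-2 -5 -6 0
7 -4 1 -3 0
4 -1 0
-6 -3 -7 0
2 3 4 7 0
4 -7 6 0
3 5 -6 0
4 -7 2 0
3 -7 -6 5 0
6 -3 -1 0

Case x7 = False:
Case x5 = False:
From the singleton clause (¬x4), x4 = False.
From the singleton clause (¬x1), x1 = False.
From the singleton clause (¬x2), x2 = False.
From the singleton clause (x3), x3 = True.
From the singleton clause (¬x6), x6 = False.
This assignment satisfies each clause.

x1: False,  x2: False,  x3: True,  x4: False,  x5: False,  x6: False,  x7: False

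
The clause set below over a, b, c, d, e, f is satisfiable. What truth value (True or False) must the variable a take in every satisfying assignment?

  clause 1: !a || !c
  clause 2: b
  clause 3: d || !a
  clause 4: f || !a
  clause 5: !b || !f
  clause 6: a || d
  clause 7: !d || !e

False

Suppose a = true.
From the singleton clause (!c), c = false.
From the singleton clause (b), b = true.
From the singleton clause (d), d = true.
From the singleton clause (f), f = true.
Now (!f) is unsatisfied and unit — conflict.
So every satisfying assignment has a = False.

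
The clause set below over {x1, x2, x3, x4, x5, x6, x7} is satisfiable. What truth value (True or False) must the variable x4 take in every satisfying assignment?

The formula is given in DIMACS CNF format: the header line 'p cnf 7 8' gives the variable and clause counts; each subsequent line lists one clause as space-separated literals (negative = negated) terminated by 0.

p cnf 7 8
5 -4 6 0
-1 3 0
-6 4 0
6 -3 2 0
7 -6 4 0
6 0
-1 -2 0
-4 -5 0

True

Suppose x4 = False.
Unit clause (¬x6) forces x6 = False.
But (x6) is also a unit clause — contradiction.
So every satisfying assignment has x4 = True.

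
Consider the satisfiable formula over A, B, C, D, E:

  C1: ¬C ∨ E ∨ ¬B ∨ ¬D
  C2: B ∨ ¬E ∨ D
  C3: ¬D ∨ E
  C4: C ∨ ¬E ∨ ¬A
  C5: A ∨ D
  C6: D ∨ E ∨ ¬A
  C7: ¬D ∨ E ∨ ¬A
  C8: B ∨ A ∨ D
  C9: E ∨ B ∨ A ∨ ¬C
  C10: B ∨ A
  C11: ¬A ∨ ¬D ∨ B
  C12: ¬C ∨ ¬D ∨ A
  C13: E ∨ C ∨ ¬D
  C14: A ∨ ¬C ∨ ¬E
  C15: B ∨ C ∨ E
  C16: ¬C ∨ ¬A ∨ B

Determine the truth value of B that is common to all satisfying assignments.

Suppose B = False.
From the singleton clause (A), A = True.
From the singleton clause (¬D), D = False.
From the singleton clause (¬E), E = False.
Now (E) is unsatisfied and unit — conflict.
So every satisfying assignment has B = True.

True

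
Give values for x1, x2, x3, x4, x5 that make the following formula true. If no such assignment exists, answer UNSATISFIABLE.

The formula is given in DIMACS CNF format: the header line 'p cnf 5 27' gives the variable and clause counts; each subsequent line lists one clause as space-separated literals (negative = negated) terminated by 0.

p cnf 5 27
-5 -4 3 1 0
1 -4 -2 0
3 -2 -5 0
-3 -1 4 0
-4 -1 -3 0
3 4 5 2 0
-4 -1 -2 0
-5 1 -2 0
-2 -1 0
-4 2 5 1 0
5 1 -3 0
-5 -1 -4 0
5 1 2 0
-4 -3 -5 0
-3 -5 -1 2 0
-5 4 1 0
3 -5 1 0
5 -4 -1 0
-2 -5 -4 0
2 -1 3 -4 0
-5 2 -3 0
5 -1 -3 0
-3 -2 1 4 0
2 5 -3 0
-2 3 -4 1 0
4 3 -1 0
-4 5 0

Suppose x2 = True.
From the singleton clause (¬x1), x1 = False.
From the singleton clause (¬x4), x4 = False.
From the singleton clause (¬x5), x5 = False.
From the singleton clause (¬x3), x3 = False.
This assignment satisfies each clause.

x1 ↦ False,  x2 ↦ True,  x3 ↦ False,  x4 ↦ False,  x5 ↦ False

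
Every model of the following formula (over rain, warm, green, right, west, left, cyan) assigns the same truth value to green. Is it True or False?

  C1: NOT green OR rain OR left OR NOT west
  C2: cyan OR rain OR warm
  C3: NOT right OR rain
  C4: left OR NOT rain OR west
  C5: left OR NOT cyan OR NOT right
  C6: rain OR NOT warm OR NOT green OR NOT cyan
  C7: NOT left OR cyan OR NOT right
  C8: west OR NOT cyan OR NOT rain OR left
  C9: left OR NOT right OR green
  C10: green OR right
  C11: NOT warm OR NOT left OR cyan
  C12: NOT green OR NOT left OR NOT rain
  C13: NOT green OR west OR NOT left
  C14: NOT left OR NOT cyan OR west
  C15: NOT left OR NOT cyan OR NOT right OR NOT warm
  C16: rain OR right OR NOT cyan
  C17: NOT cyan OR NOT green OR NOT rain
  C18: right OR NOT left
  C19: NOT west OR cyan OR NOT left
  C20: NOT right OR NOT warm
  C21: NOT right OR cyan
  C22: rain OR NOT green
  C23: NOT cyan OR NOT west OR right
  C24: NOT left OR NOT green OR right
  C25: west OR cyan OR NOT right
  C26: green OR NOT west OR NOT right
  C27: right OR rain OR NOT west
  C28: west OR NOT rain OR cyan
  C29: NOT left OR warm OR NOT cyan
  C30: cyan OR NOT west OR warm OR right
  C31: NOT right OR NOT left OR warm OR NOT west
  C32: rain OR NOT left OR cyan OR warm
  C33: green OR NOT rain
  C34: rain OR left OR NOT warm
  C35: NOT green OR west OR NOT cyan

True

Suppose green = false.
(right) alone gives right = true.
(rain) alone gives rain = true.
But (NOT rain) is also a unit clause — contradiction.
So every satisfying assignment has green = True.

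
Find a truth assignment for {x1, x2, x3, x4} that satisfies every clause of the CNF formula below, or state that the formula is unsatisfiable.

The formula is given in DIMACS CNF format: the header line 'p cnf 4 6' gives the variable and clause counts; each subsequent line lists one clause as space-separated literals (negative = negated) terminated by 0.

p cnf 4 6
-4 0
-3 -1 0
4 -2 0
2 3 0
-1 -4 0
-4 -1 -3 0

x1: False,  x2: False,  x3: True,  x4: False

From the singleton clause (¬x4), x4 = False.
From the singleton clause (¬x2), x2 = False.
From the singleton clause (x3), x3 = True.
From the singleton clause (¬x1), x1 = False.
All clauses are satisfied.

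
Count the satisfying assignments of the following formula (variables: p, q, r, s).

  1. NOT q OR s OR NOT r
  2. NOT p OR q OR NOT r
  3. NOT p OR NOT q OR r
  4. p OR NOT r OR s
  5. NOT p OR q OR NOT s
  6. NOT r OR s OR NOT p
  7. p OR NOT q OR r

There are 2^4 = 16 truth assignments over (p, q, r, s).
Check each against the 7 clauses (columns in the order p, q, r, s):
  F F F F  ✓ satisfies all
  F F F T  ✓ satisfies all
  F F T F  ✗ fails (p OR NOT r OR s)
  F F T T  ✓ satisfies all
  F T F F  ✗ fails (p OR NOT q OR r)
  F T F T  ✗ fails (p OR NOT q OR r)
  F T T F  ✗ fails (NOT q OR s OR NOT r)
  F T T T  ✓ satisfies all
  T F F F  ✓ satisfies all
  T F F T  ✗ fails (NOT p OR q OR NOT s)
  T F T F  ✗ fails (NOT p OR q OR NOT r)
  T F T T  ✗ fails (NOT p OR q OR NOT r)
  T T F F  ✗ fails (NOT p OR NOT q OR r)
  T T F T  ✗ fails (NOT p OR NOT q OR r)
  T T T F  ✗ fails (NOT q OR s OR NOT r)
  T T T T  ✓ satisfies all
6 of the 16 rows are models.

6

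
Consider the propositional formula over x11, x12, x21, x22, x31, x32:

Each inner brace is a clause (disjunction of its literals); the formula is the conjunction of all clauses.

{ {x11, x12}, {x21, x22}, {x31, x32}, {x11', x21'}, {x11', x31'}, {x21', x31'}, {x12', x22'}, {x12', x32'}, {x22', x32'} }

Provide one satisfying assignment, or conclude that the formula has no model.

Branch on x11: set x11 = 1.
The clause (x21') is unit, so x21 = 0.
The clause (x22) is unit, so x22 = 1.
The clause (x31') is unit, so x31 = 0.
The clause (x32) is unit, so x32 = 1.
Now (x32') is unsatisfied and unit — conflict.
That branch fails; take x11 = 0 instead.
The clause (x12) is unit, so x12 = 1.
The clause (x22') is unit, so x22 = 0.
The clause (x21) is unit, so x21 = 1.
The clause (x31') is unit, so x31 = 0.
The clause (x32) is unit, so x32 = 1.
Now (x32') is unsatisfied and unit — conflict.
Either choice for x11 ends in contradiction.

UNSATISFIABLE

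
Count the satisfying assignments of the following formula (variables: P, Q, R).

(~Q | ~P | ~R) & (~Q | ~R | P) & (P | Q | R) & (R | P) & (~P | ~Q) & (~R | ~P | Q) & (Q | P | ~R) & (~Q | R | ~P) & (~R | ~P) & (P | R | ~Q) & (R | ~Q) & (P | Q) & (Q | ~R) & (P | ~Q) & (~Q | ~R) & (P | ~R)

There are 2^3 = 8 truth assignments over (P, Q, R).
Check each against the 16 clauses (columns in the order P, Q, R):
  F F F  ✗ fails (P | Q | R)
  F F T  ✗ fails (Q | P | ~R)
  F T F  ✗ fails (R | P)
  F T T  ✗ fails (~Q | ~R | P)
  T F F  ✓ satisfies all
  T F T  ✗ fails (~R | ~P | Q)
  T T F  ✗ fails (~P | ~Q)
  T T T  ✗ fails (~Q | ~P | ~R)
1 of the 8 rows is a model.

1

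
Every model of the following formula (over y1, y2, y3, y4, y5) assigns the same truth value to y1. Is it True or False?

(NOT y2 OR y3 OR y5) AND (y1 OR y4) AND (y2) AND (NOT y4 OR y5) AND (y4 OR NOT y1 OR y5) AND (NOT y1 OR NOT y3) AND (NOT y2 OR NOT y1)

Suppose y1 = true.
(y2) alone gives y2 = true.
Now (NOT y2) is unsatisfied and unit — conflict.
So every satisfying assignment has y1 = False.

False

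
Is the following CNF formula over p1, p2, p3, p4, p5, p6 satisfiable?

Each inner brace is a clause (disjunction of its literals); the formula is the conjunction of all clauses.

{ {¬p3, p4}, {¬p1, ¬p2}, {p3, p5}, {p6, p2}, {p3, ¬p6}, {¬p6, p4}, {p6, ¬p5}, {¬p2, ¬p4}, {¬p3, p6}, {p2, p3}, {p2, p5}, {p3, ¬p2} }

Satisfiable

Suppose p3 = True.
Unit clause (p4) forces p4 = True.
Unit clause (¬p2) forces p2 = False.
Unit clause (p6) forces p6 = True.
Unit clause (p5) forces p5 = True.
Every clause is now satisfied; p1 is unconstrained.
A satisfying assignment: p1 ↦ False,  p2 ↦ False,  p3 ↦ True,  p4 ↦ True,  p5 ↦ True,  p6 ↦ True.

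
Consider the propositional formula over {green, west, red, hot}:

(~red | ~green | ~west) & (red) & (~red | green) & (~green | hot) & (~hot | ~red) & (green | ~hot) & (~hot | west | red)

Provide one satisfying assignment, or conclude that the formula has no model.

(red) alone gives red = 1.
(green) alone gives green = 1.
(~west) alone gives west = 0.
(hot) alone gives hot = 1.
That conflicts with the unit clause (~hot).

UNSATISFIABLE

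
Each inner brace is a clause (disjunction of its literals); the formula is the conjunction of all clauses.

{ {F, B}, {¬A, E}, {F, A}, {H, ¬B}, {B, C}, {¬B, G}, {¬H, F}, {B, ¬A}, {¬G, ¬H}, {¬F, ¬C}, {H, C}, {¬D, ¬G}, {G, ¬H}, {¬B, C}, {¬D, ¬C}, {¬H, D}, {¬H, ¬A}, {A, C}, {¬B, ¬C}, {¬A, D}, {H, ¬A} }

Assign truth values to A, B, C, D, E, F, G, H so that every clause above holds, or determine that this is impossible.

UNSATISFIABLE

Branch on F: set F = True.
(¬C) alone gives C = False.
(B) alone gives B = True.
But (¬B) is also a unit clause — contradiction.
So F must be the other value — set F = False.
(B) alone gives B = True.
(A) alone gives A = True.
(E) alone gives E = True.
(H) alone gives H = True.
But (¬H) is also a unit clause — contradiction.
Both values of F lead to a conflict.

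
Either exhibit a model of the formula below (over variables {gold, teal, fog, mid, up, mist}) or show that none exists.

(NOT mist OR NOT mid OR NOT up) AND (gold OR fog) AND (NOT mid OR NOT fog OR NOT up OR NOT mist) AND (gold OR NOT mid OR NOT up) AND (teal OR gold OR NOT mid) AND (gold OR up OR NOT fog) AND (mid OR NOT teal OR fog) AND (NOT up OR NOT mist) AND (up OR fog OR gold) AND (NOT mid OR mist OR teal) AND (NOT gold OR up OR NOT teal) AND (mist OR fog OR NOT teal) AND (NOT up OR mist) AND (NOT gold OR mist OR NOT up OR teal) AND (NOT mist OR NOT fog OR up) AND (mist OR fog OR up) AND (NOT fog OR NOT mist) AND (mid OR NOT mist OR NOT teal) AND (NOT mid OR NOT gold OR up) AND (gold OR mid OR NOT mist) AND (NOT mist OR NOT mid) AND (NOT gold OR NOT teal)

gold ↦ true,  teal ↦ false,  fog ↦ false,  mid ↦ false,  up ↦ false,  mist ↦ true

Try gold = true.
(NOT teal) alone gives teal = false.
Try up = false.
(NOT mid) alone gives mid = false.
Try mist = true.
(NOT fog) alone gives fog = false.
All clauses are satisfied.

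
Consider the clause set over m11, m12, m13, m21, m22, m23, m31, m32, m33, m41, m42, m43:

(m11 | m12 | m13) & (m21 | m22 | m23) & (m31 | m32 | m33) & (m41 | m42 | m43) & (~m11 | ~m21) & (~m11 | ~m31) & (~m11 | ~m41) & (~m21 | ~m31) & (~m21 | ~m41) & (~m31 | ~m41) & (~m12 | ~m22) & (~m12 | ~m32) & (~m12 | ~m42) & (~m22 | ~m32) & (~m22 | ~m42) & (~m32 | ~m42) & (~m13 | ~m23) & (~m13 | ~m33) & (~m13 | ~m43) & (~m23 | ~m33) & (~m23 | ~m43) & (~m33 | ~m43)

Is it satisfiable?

Try m11 = 0.
Try m12 = 1.
(~m22) alone gives m22 = 0.
(~m32) alone gives m32 = 0.
(~m42) alone gives m42 = 0.
Try m21 = 1.
(~m31) alone gives m31 = 0.
(m33) alone gives m33 = 1.
(~m41) alone gives m41 = 0.
(m43) alone gives m43 = 1.
But (~m43) is also a unit clause — contradiction.
That branch fails; take m21 = 0 instead.
(m23) alone gives m23 = 1.
(~m13) alone gives m13 = 0.
(~m33) alone gives m33 = 0.
(m31) alone gives m31 = 1.
(~m41) alone gives m41 = 0.
(m43) alone gives m43 = 1.
But (~m43) is also a unit clause — contradiction.
Neither m21 = 1 nor m21 = 0 works.
That branch fails; take m12 = 0 instead.
(m13) alone gives m13 = 1.
(~m23) alone gives m23 = 0.
(~m33) alone gives m33 = 0.
(~m43) alone gives m43 = 0.
Try m21 = 1.
(~m31) alone gives m31 = 0.
(m32) alone gives m32 = 1.
(~m41) alone gives m41 = 0.
(m42) alone gives m42 = 1.
But (~m42) is also a unit clause — contradiction.
That branch fails; take m21 = 0 instead.
(m22) alone gives m22 = 1.
(~m32) alone gives m32 = 0.
(m31) alone gives m31 = 1.
(~m41) alone gives m41 = 0.
(m42) alone gives m42 = 1.
But (~m42) is also a unit clause — contradiction.
Neither m21 = 1 nor m21 = 0 works.
Neither m12 = 1 nor m12 = 0 works.
That branch fails; take m11 = 1 instead.
(~m21) alone gives m21 = 0.
(~m31) alone gives m31 = 0.
(~m41) alone gives m41 = 0.
Try m22 = 1.
(~m12) alone gives m12 = 0.
(~m32) alone gives m32 = 0.
(m33) alone gives m33 = 1.
(~m42) alone gives m42 = 0.
(m43) alone gives m43 = 1.
But (~m43) is also a unit clause — contradiction.
That branch fails; take m22 = 0 instead.
(m23) alone gives m23 = 1.
(~m13) alone gives m13 = 0.
(~m33) alone gives m33 = 0.
(m32) alone gives m32 = 1.
(~m12) alone gives m12 = 0.
(~m42) alone gives m42 = 0.
(m43) alone gives m43 = 1.
But (~m43) is also a unit clause — contradiction.
Neither m22 = 1 nor m22 = 0 works.
Neither m11 = 1 nor m11 = 0 works.
No assignment satisfies every clause.

No, unsatisfiable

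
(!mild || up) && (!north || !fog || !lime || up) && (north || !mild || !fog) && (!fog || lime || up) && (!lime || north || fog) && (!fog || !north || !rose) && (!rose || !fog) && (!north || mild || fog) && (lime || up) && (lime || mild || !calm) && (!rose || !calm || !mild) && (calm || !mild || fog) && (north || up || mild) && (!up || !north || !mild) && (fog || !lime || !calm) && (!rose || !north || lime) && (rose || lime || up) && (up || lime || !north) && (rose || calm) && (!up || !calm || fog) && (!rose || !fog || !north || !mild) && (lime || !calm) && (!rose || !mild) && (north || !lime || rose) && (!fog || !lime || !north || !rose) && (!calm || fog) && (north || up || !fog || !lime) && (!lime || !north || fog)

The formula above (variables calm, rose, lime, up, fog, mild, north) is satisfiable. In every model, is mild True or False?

False

Suppose mild = true.
Unit clause (up) forces up = true.
Unit clause (!north) forces north = false.
Unit clause (!fog) forces fog = false.
Unit clause (!lime) forces lime = false.
Unit clause (calm) forces calm = true.
But (!calm) is also a unit clause — contradiction.
So every satisfying assignment has mild = False.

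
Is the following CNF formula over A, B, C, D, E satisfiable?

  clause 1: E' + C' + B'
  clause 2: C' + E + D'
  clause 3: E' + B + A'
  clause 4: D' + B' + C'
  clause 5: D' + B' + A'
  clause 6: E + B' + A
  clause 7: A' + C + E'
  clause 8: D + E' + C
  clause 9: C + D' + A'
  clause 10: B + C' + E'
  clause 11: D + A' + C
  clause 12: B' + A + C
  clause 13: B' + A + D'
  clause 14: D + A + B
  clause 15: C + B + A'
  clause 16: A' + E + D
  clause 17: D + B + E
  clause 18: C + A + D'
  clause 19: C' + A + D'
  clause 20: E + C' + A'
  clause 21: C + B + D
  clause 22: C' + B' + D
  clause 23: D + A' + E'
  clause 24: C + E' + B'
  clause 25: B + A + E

Try E = 0.
Try C = 0.
Try B = 0.
Unit clause (A') forces A = 0.
But (A) is also a unit clause — contradiction.
That branch fails; take B = 1 instead.
Unit clause (A) forces A = 1.
Unit clause (D') forces D = 0.
But (D) is also a unit clause — contradiction.
Both values of B lead to a conflict.
That branch fails; take C = 1 instead.
Unit clause (D') forces D = 0.
Unit clause (A') forces A = 0.
Unit clause (B') forces B = 0.
But (B) is also a unit clause — contradiction.
Both values of C lead to a conflict.
That branch fails; take E = 1 instead.
Try C = 0.
Unit clause (A') forces A = 0.
Unit clause (D) forces D = 1.
But (D') is also a unit clause — contradiction.
That branch fails; take C = 1 instead.
Unit clause (B') forces B = 0.
But (B) is also a unit clause — contradiction.
Both values of C lead to a conflict.
Both values of E lead to a conflict.
No assignment satisfies every clause.

No, unsatisfiable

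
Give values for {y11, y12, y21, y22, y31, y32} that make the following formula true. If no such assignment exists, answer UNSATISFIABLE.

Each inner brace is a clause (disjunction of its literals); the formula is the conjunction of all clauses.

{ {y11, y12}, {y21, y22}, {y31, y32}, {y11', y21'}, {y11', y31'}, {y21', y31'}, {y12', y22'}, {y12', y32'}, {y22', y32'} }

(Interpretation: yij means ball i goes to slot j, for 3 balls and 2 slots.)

Try y11 = 1.
Unit clause (y21') forces y21 = 0.
Unit clause (y22) forces y22 = 1.
Unit clause (y31') forces y31 = 0.
Unit clause (y32) forces y32 = 1.
That conflicts with the unit clause (y32').
Undo y11 and try y11 = 0.
Unit clause (y12) forces y12 = 1.
Unit clause (y22') forces y22 = 0.
Unit clause (y21) forces y21 = 1.
Unit clause (y31') forces y31 = 0.
Unit clause (y32) forces y32 = 1.
That conflicts with the unit clause (y32').
Either choice for y11 ends in contradiction.

UNSATISFIABLE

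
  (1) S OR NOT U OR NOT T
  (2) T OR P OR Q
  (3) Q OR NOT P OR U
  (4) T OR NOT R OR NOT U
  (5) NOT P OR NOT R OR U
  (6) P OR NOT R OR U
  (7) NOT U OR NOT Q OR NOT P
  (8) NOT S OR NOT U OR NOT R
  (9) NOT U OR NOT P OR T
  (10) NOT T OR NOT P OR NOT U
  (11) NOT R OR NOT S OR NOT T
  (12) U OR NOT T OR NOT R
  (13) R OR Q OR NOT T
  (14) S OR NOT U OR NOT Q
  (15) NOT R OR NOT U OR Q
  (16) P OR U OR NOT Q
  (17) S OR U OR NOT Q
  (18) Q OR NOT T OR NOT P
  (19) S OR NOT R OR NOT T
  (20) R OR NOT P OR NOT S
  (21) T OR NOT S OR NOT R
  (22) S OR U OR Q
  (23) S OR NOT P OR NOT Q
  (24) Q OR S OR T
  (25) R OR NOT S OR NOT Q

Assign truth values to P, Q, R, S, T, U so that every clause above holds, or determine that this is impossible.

UNSATISFIABLE

Suppose S = true.
Suppose U = false.
Suppose Q = true.
The clause (P) is unit, so P = true.
The clause (NOT R) is unit, so R = false.
That conflicts with the unit clause (R).
So Q must be the other value — set Q = false.
The clause (NOT P) is unit, so P = false.
The clause (T) is unit, so T = true.
The clause (NOT R) is unit, so R = false.
That conflicts with the unit clause (R).
Both values of Q lead to a conflict.
So U must be the other value — set U = true.
The clause (NOT R) is unit, so R = false.
The clause (NOT P) is unit, so P = false.
The clause (NOT Q) is unit, so Q = false.
The clause (T) is unit, so T = true.
That conflicts with the unit clause (NOT T).
Both values of U lead to a conflict.
So S must be the other value — set S = false.
Suppose U = false.
The clause (NOT Q) is unit, so Q = false.
That conflicts with the unit clause (Q).
So U must be the other value — set U = true.
The clause (NOT T) is unit, so T = false.
The clause (NOT R) is unit, so R = false.
The clause (NOT P) is unit, so P = false.
The clause (Q) is unit, so Q = true.
That conflicts with the unit clause (NOT Q).
Both values of U lead to a conflict.
Both values of S lead to a conflict.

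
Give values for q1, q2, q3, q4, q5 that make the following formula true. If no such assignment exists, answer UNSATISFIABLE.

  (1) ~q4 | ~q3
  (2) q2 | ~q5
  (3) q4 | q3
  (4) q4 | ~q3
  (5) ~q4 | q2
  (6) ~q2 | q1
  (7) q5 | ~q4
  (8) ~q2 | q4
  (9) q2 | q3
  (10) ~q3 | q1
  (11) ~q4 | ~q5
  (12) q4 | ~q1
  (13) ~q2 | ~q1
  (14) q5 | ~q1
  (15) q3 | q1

Case q4 = 0:
From the singleton clause (q3), q3 = 1.
That conflicts with the unit clause (~q3).
Undo q4 and try q4 = 1.
From the singleton clause (~q3), q3 = 0.
From the singleton clause (q2), q2 = 1.
From the singleton clause (q1), q1 = 1.
That conflicts with the unit clause (~q1).
Both values of q4 lead to a conflict.

UNSATISFIABLE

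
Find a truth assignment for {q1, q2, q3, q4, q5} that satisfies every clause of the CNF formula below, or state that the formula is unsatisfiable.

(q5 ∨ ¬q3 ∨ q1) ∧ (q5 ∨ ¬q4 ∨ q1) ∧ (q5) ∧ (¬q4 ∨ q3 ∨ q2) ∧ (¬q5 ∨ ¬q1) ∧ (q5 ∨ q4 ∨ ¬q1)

q1=False; q2=True; q3=False; q4=True; q5=True

(q5) alone gives q5 = True.
(¬q1) alone gives q1 = False.
Try q4 = True.
Try q3 = False.
(q2) alone gives q2 = True.
Every clause now holds.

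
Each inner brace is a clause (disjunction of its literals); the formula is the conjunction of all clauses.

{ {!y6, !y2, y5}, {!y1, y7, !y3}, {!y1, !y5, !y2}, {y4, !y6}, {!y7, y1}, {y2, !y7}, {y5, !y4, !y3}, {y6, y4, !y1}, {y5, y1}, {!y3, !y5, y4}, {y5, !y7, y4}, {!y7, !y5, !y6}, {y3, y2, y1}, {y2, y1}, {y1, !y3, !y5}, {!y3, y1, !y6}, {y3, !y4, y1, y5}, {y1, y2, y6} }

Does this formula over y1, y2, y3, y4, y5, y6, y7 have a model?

Case y4 = true:
Case y7 = false:
Case y1 = true:
From the singleton clause (!y3), y3 = false.
Case y5 = false:
Case y6 = false:
No clause remains; y2 is free.
A satisfying assignment: y1: true,  y2: true,  y3: false,  y4: true,  y5: false,  y6: false,  y7: false.

Satisfiable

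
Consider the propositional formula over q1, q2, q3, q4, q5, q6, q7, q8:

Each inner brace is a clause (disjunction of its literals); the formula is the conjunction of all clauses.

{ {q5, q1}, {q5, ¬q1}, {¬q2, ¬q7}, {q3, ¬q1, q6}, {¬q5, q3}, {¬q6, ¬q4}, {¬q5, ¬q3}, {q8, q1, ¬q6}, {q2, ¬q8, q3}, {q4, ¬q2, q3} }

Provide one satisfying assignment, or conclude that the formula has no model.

Try q5 = True.
Unit clause (q3) forces q3 = True.
Now (¬q3) is unsatisfied and unit — conflict.
Undo q5 and try q5 = False.
Unit clause (q1) forces q1 = True.
Now (¬q1) is unsatisfied and unit — conflict.
Either choice for q5 ends in contradiction.

UNSATISFIABLE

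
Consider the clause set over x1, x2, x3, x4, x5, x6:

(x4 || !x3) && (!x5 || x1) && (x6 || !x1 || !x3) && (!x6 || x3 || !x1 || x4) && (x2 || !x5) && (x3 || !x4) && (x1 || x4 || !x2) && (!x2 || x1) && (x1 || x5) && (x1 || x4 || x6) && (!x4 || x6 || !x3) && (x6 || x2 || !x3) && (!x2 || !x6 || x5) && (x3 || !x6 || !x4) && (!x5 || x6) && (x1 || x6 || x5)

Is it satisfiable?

Case x4 = false:
The clause (!x3) is unit, so x3 = false.
Case x5 = false:
The clause (x1) is unit, so x1 = true.
The clause (!x6) is unit, so x6 = false.
All clauses hold; x2 can take either value.
A satisfying assignment: x1: true; x2: true; x3: false; x4: false; x5: false; x6: false.

Yes, satisfiable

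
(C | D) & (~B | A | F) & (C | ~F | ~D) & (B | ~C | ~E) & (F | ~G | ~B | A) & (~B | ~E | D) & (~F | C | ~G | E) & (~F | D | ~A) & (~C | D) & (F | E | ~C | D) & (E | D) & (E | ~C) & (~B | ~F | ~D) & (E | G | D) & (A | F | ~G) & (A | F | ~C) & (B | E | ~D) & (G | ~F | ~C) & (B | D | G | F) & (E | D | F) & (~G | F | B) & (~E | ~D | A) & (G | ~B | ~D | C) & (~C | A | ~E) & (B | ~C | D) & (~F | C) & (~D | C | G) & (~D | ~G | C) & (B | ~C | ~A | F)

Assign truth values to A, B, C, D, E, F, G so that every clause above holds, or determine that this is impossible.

A=1, B=1, C=1, D=1, E=1, F=0, G=1

Try C = 1.
(D) alone gives D = 1.
(E) alone gives E = 1.
(B) alone gives B = 1.
(~F) alone gives F = 0.
(A) alone gives A = 1.
All clauses hold; G can take either value.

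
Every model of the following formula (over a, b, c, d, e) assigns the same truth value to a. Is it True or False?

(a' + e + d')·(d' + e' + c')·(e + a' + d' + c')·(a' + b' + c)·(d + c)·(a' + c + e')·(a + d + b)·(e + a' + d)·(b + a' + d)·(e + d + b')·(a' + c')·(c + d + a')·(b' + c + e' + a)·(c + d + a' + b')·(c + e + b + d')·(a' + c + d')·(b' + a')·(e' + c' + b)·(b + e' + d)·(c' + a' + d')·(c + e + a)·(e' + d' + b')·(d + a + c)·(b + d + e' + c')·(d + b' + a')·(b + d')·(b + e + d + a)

False

Suppose a = 1.
Unit clause (c') forces c = 0.
Unit clause (b') forces b = 0.
Unit clause (d) forces d = 1.
Now (d') is unsatisfied and unit — conflict.
So every satisfying assignment has a = False.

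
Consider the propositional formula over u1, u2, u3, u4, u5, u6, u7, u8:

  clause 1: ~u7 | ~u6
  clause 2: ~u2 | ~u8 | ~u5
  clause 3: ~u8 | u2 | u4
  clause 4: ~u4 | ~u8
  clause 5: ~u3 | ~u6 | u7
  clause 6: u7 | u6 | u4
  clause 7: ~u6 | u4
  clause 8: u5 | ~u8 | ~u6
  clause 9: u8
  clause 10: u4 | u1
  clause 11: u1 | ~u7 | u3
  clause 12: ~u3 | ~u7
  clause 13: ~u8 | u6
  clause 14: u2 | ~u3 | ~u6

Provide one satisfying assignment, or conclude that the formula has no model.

UNSATISFIABLE

Unit clause (u8) forces u8 = 1.
Unit clause (~u4) forces u4 = 0.
Unit clause (u2) forces u2 = 1.
Unit clause (~u5) forces u5 = 0.
Unit clause (~u6) forces u6 = 0.
Now (u6) is unsatisfied and unit — conflict.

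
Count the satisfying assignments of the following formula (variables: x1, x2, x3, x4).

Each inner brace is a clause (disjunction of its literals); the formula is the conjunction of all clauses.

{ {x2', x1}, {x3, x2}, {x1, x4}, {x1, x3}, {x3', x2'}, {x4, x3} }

There are 2^4 = 16 truth assignments over (x1, x2, x3, x4).
Check each against the 6 clauses (columns in the order x1, x2, x3, x4):
  F F F F  ✗ fails (x3 + x2)
  F F F T  ✗ fails (x3 + x2)
  F F T F  ✗ fails (x1 + x4)
  F F T T  ✓ satisfies all
  F T F F  ✗ fails (x2' + x1)
  F T F T  ✗ fails (x2' + x1)
  F T T F  ✗ fails (x2' + x1)
  F T T T  ✗ fails (x2' + x1)
  T F F F  ✗ fails (x3 + x2)
  T F F T  ✗ fails (x3 + x2)
  T F T F  ✓ satisfies all
  T F T T  ✓ satisfies all
  T T F F  ✗ fails (x4 + x3)
  T T F T  ✓ satisfies all
  T T T F  ✗ fails (x3' + x2')
  T T T T  ✗ fails (x3' + x2')
4 of the 16 rows are models.

4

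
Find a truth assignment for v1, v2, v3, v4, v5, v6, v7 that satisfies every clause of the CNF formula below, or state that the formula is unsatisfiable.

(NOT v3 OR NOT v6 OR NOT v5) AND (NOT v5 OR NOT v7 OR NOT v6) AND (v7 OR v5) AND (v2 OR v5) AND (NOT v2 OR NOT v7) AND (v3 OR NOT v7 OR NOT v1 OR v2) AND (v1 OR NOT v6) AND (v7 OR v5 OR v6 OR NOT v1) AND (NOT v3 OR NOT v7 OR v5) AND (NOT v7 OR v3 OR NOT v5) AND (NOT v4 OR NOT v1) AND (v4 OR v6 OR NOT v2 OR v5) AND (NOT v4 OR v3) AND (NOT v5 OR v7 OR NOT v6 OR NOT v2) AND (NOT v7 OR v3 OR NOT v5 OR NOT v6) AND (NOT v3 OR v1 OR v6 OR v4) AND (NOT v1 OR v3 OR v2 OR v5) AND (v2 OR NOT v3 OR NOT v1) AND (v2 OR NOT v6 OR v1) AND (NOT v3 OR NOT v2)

v1=true, v2=false, v3=false, v4=false, v5=true, v6=true, v7=false

Case v7 = false:
Unit clause (v5) forces v5 = true.
Case v3 = false:
Unit clause (NOT v4) forces v4 = false.
Case v1 = true:
Case v6 = true:
Unit clause (NOT v2) forces v2 = false.
All clauses are satisfied.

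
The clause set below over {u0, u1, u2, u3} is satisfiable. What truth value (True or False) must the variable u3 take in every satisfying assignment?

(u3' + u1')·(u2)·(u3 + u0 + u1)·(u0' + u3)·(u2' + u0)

True

Suppose u3 = 0.
(u2) alone gives u2 = 1.
(u0') alone gives u0 = 0.
That conflicts with the unit clause (u0).
So every satisfying assignment has u3 = True.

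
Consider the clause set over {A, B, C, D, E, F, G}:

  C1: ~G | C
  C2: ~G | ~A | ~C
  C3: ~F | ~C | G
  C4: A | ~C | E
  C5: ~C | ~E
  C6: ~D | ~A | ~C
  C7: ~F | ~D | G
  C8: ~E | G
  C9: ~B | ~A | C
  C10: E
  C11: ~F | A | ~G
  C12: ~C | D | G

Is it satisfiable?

Unsatisfiable

(E) alone gives E = 1.
(~C) alone gives C = 0.
(~G) alone gives G = 0.
That conflicts with the unit clause (G).
No assignment satisfies every clause.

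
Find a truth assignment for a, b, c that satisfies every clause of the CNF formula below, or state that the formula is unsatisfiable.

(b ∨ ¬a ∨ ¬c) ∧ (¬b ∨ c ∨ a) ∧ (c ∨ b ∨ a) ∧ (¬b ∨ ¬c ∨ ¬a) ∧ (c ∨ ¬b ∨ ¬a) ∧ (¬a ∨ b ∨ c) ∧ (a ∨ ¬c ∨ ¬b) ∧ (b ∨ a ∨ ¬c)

UNSATISFIABLE

Suppose b = True.
Suppose c = True.
Unit clause (¬a) forces a = False.
But (a) is also a unit clause — contradiction.
So c must be the other value — set c = False.
Unit clause (a) forces a = True.
But (¬a) is also a unit clause — contradiction.
Both values of c lead to a conflict.
So b must be the other value — set b = False.
Suppose a = False.
Unit clause (c) forces c = True.
But (¬c) is also a unit clause — contradiction.
So a must be the other value — set a = True.
Unit clause (¬c) forces c = False.
But (c) is also a unit clause — contradiction.
Both values of a lead to a conflict.
Both values of b lead to a conflict.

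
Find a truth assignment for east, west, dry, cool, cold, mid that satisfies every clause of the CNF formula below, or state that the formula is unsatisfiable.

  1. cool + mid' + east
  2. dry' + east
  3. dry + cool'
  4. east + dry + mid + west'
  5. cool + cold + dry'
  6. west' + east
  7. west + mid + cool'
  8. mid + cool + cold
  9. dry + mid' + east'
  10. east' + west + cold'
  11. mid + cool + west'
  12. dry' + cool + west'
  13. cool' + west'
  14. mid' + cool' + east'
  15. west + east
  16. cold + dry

Try dry = 0.
The clause (cool') is unit, so cool = 0.
The clause (cold) is unit, so cold = 1.
Try mid = 0.
The clause (west') is unit, so west = 0.
The clause (east') is unit, so east = 0.
Now (east) is unsatisfied and unit — conflict.
That branch fails; take mid = 1 instead.
The clause (east) is unit, so east = 1.
Now (east') is unsatisfied and unit — conflict.
Both values of mid lead to a conflict.
That branch fails; take dry = 1 instead.
The clause (east) is unit, so east = 1.
Try cool = 1.
The clause (west') is unit, so west = 0.
The clause (mid) is unit, so mid = 1.
Now (mid') is unsatisfied and unit — conflict.
That branch fails; take cool = 0 instead.
The clause (cold) is unit, so cold = 1.
The clause (west) is unit, so west = 1.
Now (west') is unsatisfied and unit — conflict.
Both values of cool lead to a conflict.
Both values of dry lead to a conflict.

UNSATISFIABLE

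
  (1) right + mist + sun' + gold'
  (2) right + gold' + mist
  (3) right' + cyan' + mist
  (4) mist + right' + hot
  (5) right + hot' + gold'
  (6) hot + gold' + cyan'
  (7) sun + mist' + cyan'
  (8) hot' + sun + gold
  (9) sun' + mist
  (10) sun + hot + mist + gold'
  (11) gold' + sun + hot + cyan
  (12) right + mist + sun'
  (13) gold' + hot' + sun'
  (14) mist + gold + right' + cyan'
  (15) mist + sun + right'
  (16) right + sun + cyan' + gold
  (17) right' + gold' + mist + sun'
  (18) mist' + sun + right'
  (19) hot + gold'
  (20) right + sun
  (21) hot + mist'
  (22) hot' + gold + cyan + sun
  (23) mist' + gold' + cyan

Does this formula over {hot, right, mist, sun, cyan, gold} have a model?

Branch on sun: set sun = 1.
Unit clause (mist) forces mist = 1.
Unit clause (hot) forces hot = 1.
Unit clause (gold') forces gold = 0.
Every clause is now satisfied; right, cyan are unconstrained.
A satisfying assignment: hot: 1; right: 1; mist: 1; sun: 1; cyan: 1; gold: 0.

Satisfiable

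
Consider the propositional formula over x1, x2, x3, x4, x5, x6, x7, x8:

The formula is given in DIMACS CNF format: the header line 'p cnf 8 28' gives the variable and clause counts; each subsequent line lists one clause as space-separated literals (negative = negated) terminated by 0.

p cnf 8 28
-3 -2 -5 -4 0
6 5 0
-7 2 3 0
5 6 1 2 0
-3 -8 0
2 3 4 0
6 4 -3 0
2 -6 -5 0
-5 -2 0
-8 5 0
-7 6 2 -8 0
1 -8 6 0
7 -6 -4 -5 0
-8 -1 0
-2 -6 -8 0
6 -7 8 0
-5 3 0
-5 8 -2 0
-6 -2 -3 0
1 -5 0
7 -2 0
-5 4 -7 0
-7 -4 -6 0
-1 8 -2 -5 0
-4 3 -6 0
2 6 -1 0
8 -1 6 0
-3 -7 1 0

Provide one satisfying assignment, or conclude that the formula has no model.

x1: True; x2: False; x3: True; x4: False; x5: False; x6: True; x7: True; x8: False

Suppose x6 = True.
Suppose x3 = True.
The clause (¬x8) is unit, so x8 = False.
The clause (¬x2) is unit, so x2 = False.
The clause (¬x5) is unit, so x5 = False.
Suppose x7 = True.
The clause (¬x4) is unit, so x4 = False.
The clause (x1) is unit, so x1 = True.
All clauses are satisfied.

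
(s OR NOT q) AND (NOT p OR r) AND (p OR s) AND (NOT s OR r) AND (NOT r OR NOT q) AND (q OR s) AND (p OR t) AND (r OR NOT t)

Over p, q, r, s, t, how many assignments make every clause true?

There are 2^5 = 32 truth assignments over (p, q, r, s, t).
Split on t. With t = true, the clauses containing t are satisfied and NOT t drops from the rest; 2 of the 2^4 = 16 assignments to the other variables satisfy what remains.
With t = false, by the same count on the reduced clause set, 1 assignment works.
Total: 2 + 1 = 3.

3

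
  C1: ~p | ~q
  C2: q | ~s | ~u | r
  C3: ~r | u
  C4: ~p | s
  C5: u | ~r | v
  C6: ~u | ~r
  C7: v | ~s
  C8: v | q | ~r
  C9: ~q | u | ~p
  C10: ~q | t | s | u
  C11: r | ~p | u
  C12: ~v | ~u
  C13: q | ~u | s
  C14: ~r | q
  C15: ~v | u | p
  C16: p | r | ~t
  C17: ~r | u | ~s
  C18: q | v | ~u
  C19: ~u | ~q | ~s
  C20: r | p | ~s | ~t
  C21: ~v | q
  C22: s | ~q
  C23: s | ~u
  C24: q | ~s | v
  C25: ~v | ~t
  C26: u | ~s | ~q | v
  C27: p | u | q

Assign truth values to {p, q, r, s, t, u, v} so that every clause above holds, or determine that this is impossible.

UNSATISFIABLE

Case p = 0:
Case r = 0:
(~t) alone gives t = 0.
Case v = 1:
(~u) alone gives u = 0.
Now (u) is unsatisfied and unit — conflict.
So v must be the other value — set v = 0.
(~s) alone gives s = 0.
(~q) alone gives q = 0.
(~u) alone gives u = 0.
Now (u) is unsatisfied and unit — conflict.
Neither v = 1 nor v = 0 works.
So r must be the other value — set r = 1.
(u) alone gives u = 1.
Now (~u) is unsatisfied and unit — conflict.
Neither r = 1 nor r = 0 works.
So p must be the other value — set p = 1.
(~q) alone gives q = 0.
(s) alone gives s = 1.
(v) alone gives v = 1.
Now (~v) is unsatisfied and unit — conflict.
Neither p = 1 nor p = 0 works.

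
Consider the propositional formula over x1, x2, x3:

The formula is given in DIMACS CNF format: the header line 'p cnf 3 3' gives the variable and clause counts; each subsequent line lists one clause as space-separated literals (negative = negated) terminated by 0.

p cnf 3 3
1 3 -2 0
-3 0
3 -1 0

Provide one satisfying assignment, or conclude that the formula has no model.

The clause (¬x3) is unit, so x3 = False.
The clause (¬x1) is unit, so x1 = False.
The clause (¬x2) is unit, so x2 = False.
All clauses are satisfied.

x1: False; x2: False; x3: False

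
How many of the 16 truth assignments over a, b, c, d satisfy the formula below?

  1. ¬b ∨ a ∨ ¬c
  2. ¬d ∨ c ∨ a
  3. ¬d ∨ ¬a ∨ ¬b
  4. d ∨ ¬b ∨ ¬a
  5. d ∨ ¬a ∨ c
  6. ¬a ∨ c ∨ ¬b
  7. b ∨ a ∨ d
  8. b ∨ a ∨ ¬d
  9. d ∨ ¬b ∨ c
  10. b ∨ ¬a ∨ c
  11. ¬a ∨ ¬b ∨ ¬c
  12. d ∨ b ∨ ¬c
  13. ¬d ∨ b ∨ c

There are 2^4 = 16 truth assignments over (a, b, c, d).
Check each against the 13 clauses (columns in the order a, b, c, d):
  F F F F  ✗ fails (b ∨ a ∨ d)
  F F F T  ✗ fails (¬d ∨ c ∨ a)
  F F T F  ✗ fails (b ∨ a ∨ d)
  F F T T  ✗ fails (b ∨ a ∨ ¬d)
  F T F F  ✗ fails (d ∨ ¬b ∨ c)
  F T F T  ✗ fails (¬d ∨ c ∨ a)
  F T T F  ✗ fails (¬b ∨ a ∨ ¬c)
  F T T T  ✗ fails (¬b ∨ a ∨ ¬c)
  T F F F  ✗ fails (d ∨ ¬a ∨ c)
  T F F T  ✗ fails (b ∨ ¬a ∨ c)
  T F T F  ✗ fails (d ∨ b ∨ ¬c)
  T F T T  ✓ satisfies all
  T T F F  ✗ fails (d ∨ ¬b ∨ ¬a)
  T T F T  ✗ fails (¬d ∨ ¬a ∨ ¬b)
  T T T F  ✗ fails (d ∨ ¬b ∨ ¬a)
  T T T T  ✗ fails (¬d ∨ ¬a ∨ ¬b)
1 of the 16 rows is a model.

1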